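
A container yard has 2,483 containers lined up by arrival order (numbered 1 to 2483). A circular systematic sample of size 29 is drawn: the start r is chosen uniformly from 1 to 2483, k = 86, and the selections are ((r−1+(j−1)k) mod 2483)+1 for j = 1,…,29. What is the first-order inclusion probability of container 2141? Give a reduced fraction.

29/2483

For each position j, as r ranges over 1…2483 the j-th selection hits every container exactly once, so container 2141 is selected for exactly 29 of the 2483 starts.
Inclusion probability = 29/2483.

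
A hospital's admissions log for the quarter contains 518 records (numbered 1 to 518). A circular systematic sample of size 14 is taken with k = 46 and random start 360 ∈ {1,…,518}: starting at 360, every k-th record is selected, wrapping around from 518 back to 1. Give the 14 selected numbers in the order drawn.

360, 406, 452, 498, 26, 72, 118, 164, 210, 256, 302, 348, 394, 440

Selection 1: 360
Selection 2: 360 + 46 = 406
Selection 3: 406 + 46 = 452
Selection 4: 452 + 46 = 498
Selection 5: 498 + 46 = 544 → 544 − 518 = 26
Selection 6: 26 + 46 = 72
Selection 7: 72 + 46 = 118
Selection 8: 118 + 46 = 164
Selection 9: 164 + 46 = 210
Selection 10: 210 + 46 = 256
Selection 11: 256 + 46 = 302
Selection 12: 302 + 46 = 348
Selection 13: 348 + 46 = 394
Selection 14: 394 + 46 = 440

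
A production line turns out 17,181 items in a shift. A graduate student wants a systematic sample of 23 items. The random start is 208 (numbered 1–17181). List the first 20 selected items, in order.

k = N/n = 17181/23 = 747
item 1: 208
item 2: 208 + 747 = 955
item 3: 955 + 747 = 1702
item 4: 1702 + 747 = 2449
item 5: 2449 + 747 = 3196
item 6: 3196 + 747 = 3943
item 7: 3943 + 747 = 4690
item 8: 4690 + 747 = 5437
item 9: 5437 + 747 = 6184
item 10: 6184 + 747 = 6931
item 11: 6931 + 747 = 7678
item 12: 7678 + 747 = 8425
item 13: 8425 + 747 = 9172
item 14: 9172 + 747 = 9919
item 15: 9919 + 747 = 10666
item 16: 10666 + 747 = 11413
item 17: 11413 + 747 = 12160
item 18: 12160 + 747 = 12907
item 19: 12907 + 747 = 13654
item 20: 13654 + 747 = 14401

208, 955, 1702, 2449, 3196, 3943, 4690, 5437, 6184, 6931, 7678, 8425, 9172, 9919, 10666, 11413, 12160, 12907, 13654, 14401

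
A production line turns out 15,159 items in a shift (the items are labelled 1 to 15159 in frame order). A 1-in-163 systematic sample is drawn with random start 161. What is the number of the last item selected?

15157

k = 163
93rd selection = r + (93−1)·k = 161 + 92×163 = 161 + 14996 = 15157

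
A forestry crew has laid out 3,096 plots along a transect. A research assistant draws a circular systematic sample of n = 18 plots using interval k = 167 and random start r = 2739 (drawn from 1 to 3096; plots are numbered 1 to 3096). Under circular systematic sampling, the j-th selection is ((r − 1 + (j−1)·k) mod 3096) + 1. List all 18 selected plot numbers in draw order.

2739, 2906, 3073, 144, 311, 478, 645, 812, 979, 1146, 1313, 1480, 1647, 1814, 1981, 2148, 2315, 2482

Selection 1: 2739
Selection 2: 2739 + 167 = 2906
Selection 3: 2906 + 167 = 3073
Selection 4: 3073 + 167 = 3240 → 3240 − 3096 = 144
Selection 5: 144 + 167 = 311
Selection 6: 311 + 167 = 478
Selection 7: 478 + 167 = 645
Selection 8: 645 + 167 = 812
Selection 9: 812 + 167 = 979
Selection 10: 979 + 167 = 1146
Selection 11: 1146 + 167 = 1313
Selection 12: 1313 + 167 = 1480
Selection 13: 1480 + 167 = 1647
Selection 14: 1647 + 167 = 1814
Selection 15: 1814 + 167 = 1981
Selection 16: 1981 + 167 = 2148
Selection 17: 2148 + 167 = 2315
Selection 18: 2315 + 167 = 2482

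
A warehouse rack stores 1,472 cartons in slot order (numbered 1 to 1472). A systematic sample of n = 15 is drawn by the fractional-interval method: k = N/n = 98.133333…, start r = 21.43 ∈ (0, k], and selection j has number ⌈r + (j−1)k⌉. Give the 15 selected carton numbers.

j=1: r + 0k = 21.43 → ⌈·⌉ = 22
j=2: r + 1k = 119.563333… → ⌈·⌉ = 120
j=3: r + 2k = 217.696666… → ⌈·⌉ = 218
j=4: r + 3k = 315.83 → ⌈·⌉ = 316
j=5: r + 4k = 413.963333… → ⌈·⌉ = 414
j=6: r + 5k = 512.096666… → ⌈·⌉ = 513
j=7: r + 6k = 610.23 → ⌈·⌉ = 611
j=8: r + 7k = 708.363333… → ⌈·⌉ = 709
j=9: r + 8k = 806.496666… → ⌈·⌉ = 807
j=10: r + 9k = 904.63 → ⌈·⌉ = 905
j=11: r + 10k = 1002.763333… → ⌈·⌉ = 1003
j=12: r + 11k = 1100.896666… → ⌈·⌉ = 1101
j=13: r + 12k = 1199.03 → ⌈·⌉ = 1200
j=14: r + 13k = 1297.163333… → ⌈·⌉ = 1298
j=15: r + 14k = 1395.296666… → ⌈·⌉ = 1396

22, 120, 218, 316, 414, 513, 611, 709, 807, 905, 1003, 1101, 1200, 1298, 1396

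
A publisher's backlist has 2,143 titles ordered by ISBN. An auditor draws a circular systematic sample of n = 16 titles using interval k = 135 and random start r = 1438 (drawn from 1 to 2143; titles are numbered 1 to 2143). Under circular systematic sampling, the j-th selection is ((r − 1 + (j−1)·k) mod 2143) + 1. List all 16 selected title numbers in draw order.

Selection 1: 1438
Selection 2: 1438 + 135 = 1573
Selection 3: 1573 + 135 = 1708
Selection 4: 1708 + 135 = 1843
Selection 5: 1843 + 135 = 1978
Selection 6: 1978 + 135 = 2113
Selection 7: 2113 + 135 = 2248 → 2248 − 2143 = 105
Selection 8: 105 + 135 = 240
Selection 9: 240 + 135 = 375
Selection 10: 375 + 135 = 510
Selection 11: 510 + 135 = 645
Selection 12: 645 + 135 = 780
Selection 13: 780 + 135 = 915
Selection 14: 915 + 135 = 1050
Selection 15: 1050 + 135 = 1185
Selection 16: 1185 + 135 = 1320

1438, 1573, 1708, 1843, 1978, 2113, 105, 240, 375, 510, 645, 780, 915, 1050, 1185, 1320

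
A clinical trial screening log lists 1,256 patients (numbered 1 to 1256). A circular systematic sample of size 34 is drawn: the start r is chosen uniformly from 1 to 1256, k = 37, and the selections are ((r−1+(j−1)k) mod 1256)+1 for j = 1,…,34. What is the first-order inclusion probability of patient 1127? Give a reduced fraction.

17/628

For each position j, as r ranges over 1…1256 the j-th selection hits every patient exactly once, so patient 1127 is selected for exactly 34 of the 1256 starts.
Inclusion probability = 34/1256 = 17/628.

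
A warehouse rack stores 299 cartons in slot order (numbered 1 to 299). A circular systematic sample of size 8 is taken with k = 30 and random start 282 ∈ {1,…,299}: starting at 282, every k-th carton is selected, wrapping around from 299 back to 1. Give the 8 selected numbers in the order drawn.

Selection 1: 282
Selection 2: 282 + 30 = 312 → 312 − 299 = 13
Selection 3: 13 + 30 = 43
Selection 4: 43 + 30 = 73
Selection 5: 73 + 30 = 103
Selection 6: 103 + 30 = 133
Selection 7: 133 + 30 = 163
Selection 8: 163 + 30 = 193

282, 13, 43, 73, 103, 133, 163, 193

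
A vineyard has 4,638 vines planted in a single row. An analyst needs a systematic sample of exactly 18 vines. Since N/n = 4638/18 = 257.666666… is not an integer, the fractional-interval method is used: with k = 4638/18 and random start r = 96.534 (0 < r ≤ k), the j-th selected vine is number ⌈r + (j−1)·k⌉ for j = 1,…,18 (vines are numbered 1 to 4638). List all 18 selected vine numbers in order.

97, 355, 612, 870, 1128, 1385, 1643, 1901, 2158, 2416, 2674, 2931, 3189, 3447, 3704, 3962, 4220, 4477

j=1: r + 0k = 96.534 → ⌈·⌉ = 97
j=2: r + 1k = 354.200666… → ⌈·⌉ = 355
j=3: r + 2k = 611.867333… → ⌈·⌉ = 612
j=4: r + 3k = 869.534 → ⌈·⌉ = 870
j=5: r + 4k = 1127.200666… → ⌈·⌉ = 1128
j=6: r + 5k = 1384.867333… → ⌈·⌉ = 1385
j=7: r + 6k = 1642.534 → ⌈·⌉ = 1643
j=8: r + 7k = 1900.200666… → ⌈·⌉ = 1901
j=9: r + 8k = 2157.867333… → ⌈·⌉ = 2158
j=10: r + 9k = 2415.534 → ⌈·⌉ = 2416
j=11: r + 10k = 2673.200666… → ⌈·⌉ = 2674
j=12: r + 11k = 2930.867333… → ⌈·⌉ = 2931
j=13: r + 12k = 3188.534 → ⌈·⌉ = 3189
j=14: r + 13k = 3446.200666… → ⌈·⌉ = 3447
j=15: r + 14k = 3703.867333… → ⌈·⌉ = 3704
j=16: r + 15k = 3961.534 → ⌈·⌉ = 3962
j=17: r + 16k = 4219.200666… → ⌈·⌉ = 4220
j=18: r + 17k = 4476.867333… → ⌈·⌉ = 4477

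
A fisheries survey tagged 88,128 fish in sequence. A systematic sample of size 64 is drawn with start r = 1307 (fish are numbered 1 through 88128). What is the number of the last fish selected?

k = 88128/64 = 1377
64th selection = r + (64−1)·k = 1307 + 63×1377 = 1307 + 86751 = 88058

88058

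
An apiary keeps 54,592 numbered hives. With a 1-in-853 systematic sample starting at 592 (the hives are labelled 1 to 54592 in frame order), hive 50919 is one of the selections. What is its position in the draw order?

60

k = 853
position = (50919 − 592)/853 + 1 = 50327/853 + 1 = 59 + 1 = 60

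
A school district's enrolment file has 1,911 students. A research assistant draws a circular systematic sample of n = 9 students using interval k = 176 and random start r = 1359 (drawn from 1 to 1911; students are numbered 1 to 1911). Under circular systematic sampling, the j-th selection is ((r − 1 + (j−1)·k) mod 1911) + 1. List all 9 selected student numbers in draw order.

Selection 1: 1359
Selection 2: 1359 + 176 = 1535
Selection 3: 1535 + 176 = 1711
Selection 4: 1711 + 176 = 1887
Selection 5: 1887 + 176 = 2063 → 2063 − 1911 = 152
Selection 6: 152 + 176 = 328
Selection 7: 328 + 176 = 504
Selection 8: 504 + 176 = 680
Selection 9: 680 + 176 = 856

1359, 1535, 1711, 1887, 152, 328, 504, 680, 856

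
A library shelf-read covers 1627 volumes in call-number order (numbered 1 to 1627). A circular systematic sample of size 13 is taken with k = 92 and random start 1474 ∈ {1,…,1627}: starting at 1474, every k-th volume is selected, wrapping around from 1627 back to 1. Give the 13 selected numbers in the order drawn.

Selection 1: 1474
Selection 2: 1474 + 92 = 1566
Selection 3: 1566 + 92 = 1658 → 1658 − 1627 = 31
Selection 4: 31 + 92 = 123
Selection 5: 123 + 92 = 215
Selection 6: 215 + 92 = 307
Selection 7: 307 + 92 = 399
Selection 8: 399 + 92 = 491
Selection 9: 491 + 92 = 583
Selection 10: 583 + 92 = 675
Selection 11: 675 + 92 = 767
Selection 12: 767 + 92 = 859
Selection 13: 859 + 92 = 951

1474, 1566, 31, 123, 215, 307, 399, 491, 583, 675, 767, 859, 951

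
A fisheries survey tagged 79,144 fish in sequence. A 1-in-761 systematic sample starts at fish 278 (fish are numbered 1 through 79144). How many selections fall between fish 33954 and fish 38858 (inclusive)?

6

k = 761
First selection ≥ 33954: 278 + ⌈(33954−278)/761⌉·761 = 278 + 45×761 = 34523
Last selection ≤ 38858: 278 + ⌊(38858−278)/761⌋·761 = 278 + 50×761 = 38328
Count = 50 − 45 + 1 = 6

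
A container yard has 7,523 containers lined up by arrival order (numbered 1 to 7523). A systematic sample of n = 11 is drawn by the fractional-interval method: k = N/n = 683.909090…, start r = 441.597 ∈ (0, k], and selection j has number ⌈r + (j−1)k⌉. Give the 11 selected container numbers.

j=1: r + 0k = 441.597 → ⌈·⌉ = 442
j=2: r + 1k = 1125.506090… → ⌈·⌉ = 1126
j=3: r + 2k = 1809.415181… → ⌈·⌉ = 1810
j=4: r + 3k = 2493.324272… → ⌈·⌉ = 2494
j=5: r + 4k = 3177.233363… → ⌈·⌉ = 3178
j=6: r + 5k = 3861.142454… → ⌈·⌉ = 3862
j=7: r + 6k = 4545.051545… → ⌈·⌉ = 4546
j=8: r + 7k = 5228.960636… → ⌈·⌉ = 5229
j=9: r + 8k = 5912.869727… → ⌈·⌉ = 5913
j=10: r + 9k = 6596.778818… → ⌈·⌉ = 6597
j=11: r + 10k = 7280.687909… → ⌈·⌉ = 7281

442, 1126, 1810, 2494, 3178, 3862, 4546, 5229, 5913, 6597, 7281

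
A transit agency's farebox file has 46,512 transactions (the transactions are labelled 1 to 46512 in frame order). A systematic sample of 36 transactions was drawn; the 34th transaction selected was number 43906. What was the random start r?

1270

k = 46512/36 = 1292
r = 43906 − (34−1)×1292 = 43906 − 42636 = 1270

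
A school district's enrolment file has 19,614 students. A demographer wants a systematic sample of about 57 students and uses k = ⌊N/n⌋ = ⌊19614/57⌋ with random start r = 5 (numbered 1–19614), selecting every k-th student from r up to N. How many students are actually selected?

58

k = ⌊19614/57⌋ = 344
Achieved size = ⌊(19614 − 5)/344⌋ + 1 = ⌊19609/344⌋ + 1 = 57 + 1 = 58
(last selection: 5 + 57×344 = 19613 ≤ 19614; next would be 19957 > 19614)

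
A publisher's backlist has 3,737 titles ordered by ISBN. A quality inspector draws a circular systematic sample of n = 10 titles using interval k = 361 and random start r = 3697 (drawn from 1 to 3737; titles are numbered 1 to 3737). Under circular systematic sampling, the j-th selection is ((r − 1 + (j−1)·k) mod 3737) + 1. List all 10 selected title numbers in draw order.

Selection 1: 3697
Selection 2: 3697 + 361 = 4058 → 4058 − 3737 = 321
Selection 3: 321 + 361 = 682
Selection 4: 682 + 361 = 1043
Selection 5: 1043 + 361 = 1404
Selection 6: 1404 + 361 = 1765
Selection 7: 1765 + 361 = 2126
Selection 8: 2126 + 361 = 2487
Selection 9: 2487 + 361 = 2848
Selection 10: 2848 + 361 = 3209

3697, 321, 682, 1043, 1404, 1765, 2126, 2487, 2848, 3209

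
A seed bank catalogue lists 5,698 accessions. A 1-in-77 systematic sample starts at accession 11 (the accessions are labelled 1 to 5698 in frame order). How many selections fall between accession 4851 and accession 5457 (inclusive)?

8

k = 77
First selection ≥ 4851: 11 + ⌈(4851−11)/77⌉·77 = 11 + 63×77 = 4862
Last selection ≤ 5457: 11 + ⌊(5457−11)/77⌋·77 = 11 + 70×77 = 5401
Count = 70 − 63 + 1 = 8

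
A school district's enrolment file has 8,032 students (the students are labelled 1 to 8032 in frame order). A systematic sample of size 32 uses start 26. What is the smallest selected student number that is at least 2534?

k = 8032/32 = 251
Steps past start: ⌈(2534 − 26)/251⌉ = ⌈2508/251⌉ = 10
Selected student: 26 + 10×251 = 2536

2536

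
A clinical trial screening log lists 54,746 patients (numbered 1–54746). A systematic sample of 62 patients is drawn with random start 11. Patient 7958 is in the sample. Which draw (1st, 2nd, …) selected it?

k = 54746/62 = 883
position = (7958 − 11)/883 + 1 = 7947/883 + 1 = 9 + 1 = 10

10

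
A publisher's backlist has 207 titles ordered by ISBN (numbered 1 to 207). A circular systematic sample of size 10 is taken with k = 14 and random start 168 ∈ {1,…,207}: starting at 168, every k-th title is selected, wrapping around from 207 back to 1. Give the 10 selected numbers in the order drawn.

168, 182, 196, 3, 17, 31, 45, 59, 73, 87

Selection 1: 168
Selection 2: 168 + 14 = 182
Selection 3: 182 + 14 = 196
Selection 4: 196 + 14 = 210 → 210 − 207 = 3
Selection 5: 3 + 14 = 17
Selection 6: 17 + 14 = 31
Selection 7: 31 + 14 = 45
Selection 8: 45 + 14 = 59
Selection 9: 59 + 14 = 73
Selection 10: 73 + 14 = 87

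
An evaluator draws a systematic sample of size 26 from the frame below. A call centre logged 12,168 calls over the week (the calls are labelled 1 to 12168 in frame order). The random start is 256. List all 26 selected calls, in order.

256, 724, 1192, 1660, 2128, 2596, 3064, 3532, 4000, 4468, 4936, 5404, 5872, 6340, 6808, 7276, 7744, 8212, 8680, 9148, 9616, 10084, 10552, 11020, 11488, 11956

k = N/n = 12168/26 = 468
call 1: 256
call 2: 256 + 468 = 724
call 3: 724 + 468 = 1192
call 4: 1192 + 468 = 1660
call 5: 1660 + 468 = 2128
call 6: 2128 + 468 = 2596
call 7: 2596 + 468 = 3064
call 8: 3064 + 468 = 3532
call 9: 3532 + 468 = 4000
call 10: 4000 + 468 = 4468
call 11: 4468 + 468 = 4936
call 12: 4936 + 468 = 5404
call 13: 5404 + 468 = 5872
call 14: 5872 + 468 = 6340
call 15: 6340 + 468 = 6808
call 16: 6808 + 468 = 7276
call 17: 7276 + 468 = 7744
call 18: 7744 + 468 = 8212
call 19: 8212 + 468 = 8680
call 20: 8680 + 468 = 9148
call 21: 9148 + 468 = 9616
call 22: 9616 + 468 = 10084
call 23: 10084 + 468 = 10552
call 24: 10552 + 468 = 11020
call 25: 11020 + 468 = 11488
call 26: 11488 + 468 = 11956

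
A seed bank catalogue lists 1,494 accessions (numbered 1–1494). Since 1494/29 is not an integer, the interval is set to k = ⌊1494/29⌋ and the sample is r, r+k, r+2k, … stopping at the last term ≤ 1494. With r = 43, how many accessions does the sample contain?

k = ⌊1494/29⌋ = 51
Achieved size = ⌊(1494 − 43)/51⌋ + 1 = ⌊1451/51⌋ + 1 = 28 + 1 = 29
(last selection: 43 + 28×51 = 1471 ≤ 1494; next would be 1522 > 1494)

29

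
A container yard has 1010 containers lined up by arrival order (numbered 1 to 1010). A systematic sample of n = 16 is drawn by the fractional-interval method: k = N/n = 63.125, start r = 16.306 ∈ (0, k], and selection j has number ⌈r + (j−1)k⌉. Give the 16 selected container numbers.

17, 80, 143, 206, 269, 332, 396, 459, 522, 585, 648, 711, 774, 837, 901, 964

j=1: r + 0k = 16.306 → ⌈·⌉ = 17
j=2: r + 1k = 79.431 → ⌈·⌉ = 80
j=3: r + 2k = 142.556 → ⌈·⌉ = 143
j=4: r + 3k = 205.681 → ⌈·⌉ = 206
j=5: r + 4k = 268.806 → ⌈·⌉ = 269
j=6: r + 5k = 331.931 → ⌈·⌉ = 332
j=7: r + 6k = 395.056 → ⌈·⌉ = 396
j=8: r + 7k = 458.181 → ⌈·⌉ = 459
j=9: r + 8k = 521.306 → ⌈·⌉ = 522
j=10: r + 9k = 584.431 → ⌈·⌉ = 585
j=11: r + 10k = 647.556 → ⌈·⌉ = 648
j=12: r + 11k = 710.681 → ⌈·⌉ = 711
j=13: r + 12k = 773.806 → ⌈·⌉ = 774
j=14: r + 13k = 836.931 → ⌈·⌉ = 837
j=15: r + 14k = 900.056 → ⌈·⌉ = 901
j=16: r + 15k = 963.181 → ⌈·⌉ = 964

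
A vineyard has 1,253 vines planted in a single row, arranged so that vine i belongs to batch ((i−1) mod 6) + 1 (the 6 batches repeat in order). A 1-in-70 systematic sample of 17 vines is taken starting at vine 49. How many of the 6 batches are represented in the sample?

3

Consecutive selections differ by k = 70, so their batch numbers differ by 70 mod 6 = 4.
gcd(70, 6) = 2, so the sample visits 6/2 = 3 distinct residues mod 6.
Start 49 is batch 1; the batches hit are 1, 3, 5.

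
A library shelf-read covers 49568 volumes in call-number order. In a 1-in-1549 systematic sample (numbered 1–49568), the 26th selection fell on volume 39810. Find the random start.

1085

k = 1549
r = 39810 − (26−1)×1549 = 39810 − 38725 = 1085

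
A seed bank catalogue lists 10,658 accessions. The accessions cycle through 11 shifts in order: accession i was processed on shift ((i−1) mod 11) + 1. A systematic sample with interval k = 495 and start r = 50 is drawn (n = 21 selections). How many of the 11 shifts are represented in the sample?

1

Consecutive selections differ by k = 495, so their shift numbers differ by 495 mod 11 = 0.
gcd(495, 11) = 11, so the sample visits 11/11 = 1 distinct residues mod 11.
Start 50 is shift 6; the shifts hit are 6.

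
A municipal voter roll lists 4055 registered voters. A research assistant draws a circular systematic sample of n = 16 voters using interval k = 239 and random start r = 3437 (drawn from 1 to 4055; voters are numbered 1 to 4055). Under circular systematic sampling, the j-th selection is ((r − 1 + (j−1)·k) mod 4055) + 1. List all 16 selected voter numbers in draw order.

Selection 1: 3437
Selection 2: 3437 + 239 = 3676
Selection 3: 3676 + 239 = 3915
Selection 4: 3915 + 239 = 4154 → 4154 − 4055 = 99
Selection 5: 99 + 239 = 338
Selection 6: 338 + 239 = 577
Selection 7: 577 + 239 = 816
Selection 8: 816 + 239 = 1055
Selection 9: 1055 + 239 = 1294
Selection 10: 1294 + 239 = 1533
Selection 11: 1533 + 239 = 1772
Selection 12: 1772 + 239 = 2011
Selection 13: 2011 + 239 = 2250
Selection 14: 2250 + 239 = 2489
Selection 15: 2489 + 239 = 2728
Selection 16: 2728 + 239 = 2967

3437, 3676, 3915, 99, 338, 577, 816, 1055, 1294, 1533, 1772, 2011, 2250, 2489, 2728, 2967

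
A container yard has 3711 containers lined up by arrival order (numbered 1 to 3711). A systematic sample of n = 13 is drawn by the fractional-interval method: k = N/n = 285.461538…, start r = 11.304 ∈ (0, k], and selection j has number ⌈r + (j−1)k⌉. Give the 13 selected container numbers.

j=1: r + 0k = 11.304 → ⌈·⌉ = 12
j=2: r + 1k = 296.765538… → ⌈·⌉ = 297
j=3: r + 2k = 582.227076… → ⌈·⌉ = 583
j=4: r + 3k = 867.688615… → ⌈·⌉ = 868
j=5: r + 4k = 1153.150153… → ⌈·⌉ = 1154
j=6: r + 5k = 1438.611692… → ⌈·⌉ = 1439
j=7: r + 6k = 1724.073230… → ⌈·⌉ = 1725
j=8: r + 7k = 2009.534769… → ⌈·⌉ = 2010
j=9: r + 8k = 2294.996307… → ⌈·⌉ = 2295
j=10: r + 9k = 2580.457846… → ⌈·⌉ = 2581
j=11: r + 10k = 2865.919384… → ⌈·⌉ = 2866
j=12: r + 11k = 3151.380923… → ⌈·⌉ = 3152
j=13: r + 12k = 3436.842461… → ⌈·⌉ = 3437

12, 297, 583, 868, 1154, 1439, 1725, 2010, 2295, 2581, 2866, 3152, 3437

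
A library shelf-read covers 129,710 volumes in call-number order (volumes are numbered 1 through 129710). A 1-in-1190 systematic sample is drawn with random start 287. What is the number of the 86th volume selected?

k = 1190
86th selection = r + (86−1)·k = 287 + 85×1190 = 287 + 101150 = 101437

101437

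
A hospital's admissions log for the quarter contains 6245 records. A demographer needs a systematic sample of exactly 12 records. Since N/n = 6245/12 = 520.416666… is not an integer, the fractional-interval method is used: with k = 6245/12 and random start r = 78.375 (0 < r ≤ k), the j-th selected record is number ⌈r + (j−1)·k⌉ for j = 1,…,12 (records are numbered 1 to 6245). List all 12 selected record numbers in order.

79, 599, 1120, 1640, 2161, 2681, 3201, 3722, 4242, 4763, 5283, 5803

j=1: r + 0k = 78.375 → ⌈·⌉ = 79
j=2: r + 1k = 598.791666… → ⌈·⌉ = 599
j=3: r + 2k = 1119.208333… → ⌈·⌉ = 1120
j=4: r + 3k = 1639.625 → ⌈·⌉ = 1640
j=5: r + 4k = 2160.041666… → ⌈·⌉ = 2161
j=6: r + 5k = 2680.458333… → ⌈·⌉ = 2681
j=7: r + 6k = 3200.875 → ⌈·⌉ = 3201
j=8: r + 7k = 3721.291666… → ⌈·⌉ = 3722
j=9: r + 8k = 4241.708333… → ⌈·⌉ = 4242
j=10: r + 9k = 4762.125 → ⌈·⌉ = 4763
j=11: r + 10k = 5282.541666… → ⌈·⌉ = 5283
j=12: r + 11k = 5802.958333… → ⌈·⌉ = 5803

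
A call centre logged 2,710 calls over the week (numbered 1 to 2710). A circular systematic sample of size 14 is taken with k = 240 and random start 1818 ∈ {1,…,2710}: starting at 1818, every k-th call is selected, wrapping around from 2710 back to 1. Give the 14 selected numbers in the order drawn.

1818, 2058, 2298, 2538, 68, 308, 548, 788, 1028, 1268, 1508, 1748, 1988, 2228

Selection 1: 1818
Selection 2: 1818 + 240 = 2058
Selection 3: 2058 + 240 = 2298
Selection 4: 2298 + 240 = 2538
Selection 5: 2538 + 240 = 2778 → 2778 − 2710 = 68
Selection 6: 68 + 240 = 308
Selection 7: 308 + 240 = 548
Selection 8: 548 + 240 = 788
Selection 9: 788 + 240 = 1028
Selection 10: 1028 + 240 = 1268
Selection 11: 1268 + 240 = 1508
Selection 12: 1508 + 240 = 1748
Selection 13: 1748 + 240 = 1988
Selection 14: 1988 + 240 = 2228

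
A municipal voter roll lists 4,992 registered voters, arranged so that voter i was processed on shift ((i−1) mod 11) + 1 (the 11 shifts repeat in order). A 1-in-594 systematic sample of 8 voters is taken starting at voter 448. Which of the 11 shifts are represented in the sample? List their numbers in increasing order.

Consecutive selections differ by k = 594, so their shift numbers differ by 594 mod 11 = 0.
gcd(594, 11) = 11, so the sample visits 11/11 = 1 distinct residues mod 11.
Start 448 is shift 8; the shifts hit are 8.

8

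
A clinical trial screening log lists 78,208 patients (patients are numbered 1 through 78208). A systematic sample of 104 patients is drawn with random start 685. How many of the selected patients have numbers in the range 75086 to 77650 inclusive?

k = 78208/104 = 752
First selection ≥ 75086: 685 + ⌈(75086−685)/752⌉·752 = 685 + 99×752 = 75133
Last selection ≤ 77650: 685 + ⌊(77650−685)/752⌋·752 = 685 + 102×752 = 77389
Count = 102 − 99 + 1 = 4

4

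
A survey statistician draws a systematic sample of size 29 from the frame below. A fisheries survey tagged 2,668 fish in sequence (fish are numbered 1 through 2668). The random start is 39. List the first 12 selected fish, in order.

39, 131, 223, 315, 407, 499, 591, 683, 775, 867, 959, 1051

k = N/n = 2668/29 = 92
fish 1: 39
fish 2: 39 + 92 = 131
fish 3: 131 + 92 = 223
fish 4: 223 + 92 = 315
fish 5: 315 + 92 = 407
fish 6: 407 + 92 = 499
fish 7: 499 + 92 = 591
fish 8: 591 + 92 = 683
fish 9: 683 + 92 = 775
fish 10: 775 + 92 = 867
fish 11: 867 + 92 = 959
fish 12: 959 + 92 = 1051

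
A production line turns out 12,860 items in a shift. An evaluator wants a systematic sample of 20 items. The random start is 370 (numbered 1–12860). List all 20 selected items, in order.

k = N/n = 12860/20 = 643
item 1: 370
item 2: 370 + 643 = 1013
item 3: 1013 + 643 = 1656
item 4: 1656 + 643 = 2299
item 5: 2299 + 643 = 2942
item 6: 2942 + 643 = 3585
item 7: 3585 + 643 = 4228
item 8: 4228 + 643 = 4871
item 9: 4871 + 643 = 5514
item 10: 5514 + 643 = 6157
item 11: 6157 + 643 = 6800
item 12: 6800 + 643 = 7443
item 13: 7443 + 643 = 8086
item 14: 8086 + 643 = 8729
item 15: 8729 + 643 = 9372
item 16: 9372 + 643 = 10015
item 17: 10015 + 643 = 10658
item 18: 10658 + 643 = 11301
item 19: 11301 + 643 = 11944
item 20: 11944 + 643 = 12587

370, 1013, 1656, 2299, 2942, 3585, 4228, 4871, 5514, 6157, 6800, 7443, 8086, 8729, 9372, 10015, 10658, 11301, 11944, 12587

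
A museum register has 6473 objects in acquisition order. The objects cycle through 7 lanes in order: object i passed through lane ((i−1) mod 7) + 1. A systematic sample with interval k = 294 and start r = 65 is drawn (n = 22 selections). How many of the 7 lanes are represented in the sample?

Consecutive selections differ by k = 294, so their lane numbers differ by 294 mod 7 = 0.
gcd(294, 7) = 7, so the sample visits 7/7 = 1 distinct residues mod 7.
Start 65 is lane 2; the lanes hit are 2.

1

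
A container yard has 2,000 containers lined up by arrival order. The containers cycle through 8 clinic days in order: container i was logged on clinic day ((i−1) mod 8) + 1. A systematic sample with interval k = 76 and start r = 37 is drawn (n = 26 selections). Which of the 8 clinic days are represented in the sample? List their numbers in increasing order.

Consecutive selections differ by k = 76, so their clinic day numbers differ by 76 mod 8 = 4.
gcd(76, 8) = 4, so the sample visits 8/4 = 2 distinct residues mod 8.
Start 37 is clinic day 5; the clinic days hit are 1, 5.

1, 5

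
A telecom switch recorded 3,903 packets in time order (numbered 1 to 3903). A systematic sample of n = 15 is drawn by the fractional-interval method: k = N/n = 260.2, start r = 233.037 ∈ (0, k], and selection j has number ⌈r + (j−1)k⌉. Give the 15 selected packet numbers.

j=1: r + 0k = 233.037 → ⌈·⌉ = 234
j=2: r + 1k = 493.237 → ⌈·⌉ = 494
j=3: r + 2k = 753.437 → ⌈·⌉ = 754
j=4: r + 3k = 1013.637 → ⌈·⌉ = 1014
j=5: r + 4k = 1273.837 → ⌈·⌉ = 1274
j=6: r + 5k = 1534.037 → ⌈·⌉ = 1535
j=7: r + 6k = 1794.237 → ⌈·⌉ = 1795
j=8: r + 7k = 2054.437 → ⌈·⌉ = 2055
j=9: r + 8k = 2314.637 → ⌈·⌉ = 2315
j=10: r + 9k = 2574.837 → ⌈·⌉ = 2575
j=11: r + 10k = 2835.037 → ⌈·⌉ = 2836
j=12: r + 11k = 3095.237 → ⌈·⌉ = 3096
j=13: r + 12k = 3355.437 → ⌈·⌉ = 3356
j=14: r + 13k = 3615.637 → ⌈·⌉ = 3616
j=15: r + 14k = 3875.837 → ⌈·⌉ = 3876

234, 494, 754, 1014, 1274, 1535, 1795, 2055, 2315, 2575, 2836, 3096, 3356, 3616, 3876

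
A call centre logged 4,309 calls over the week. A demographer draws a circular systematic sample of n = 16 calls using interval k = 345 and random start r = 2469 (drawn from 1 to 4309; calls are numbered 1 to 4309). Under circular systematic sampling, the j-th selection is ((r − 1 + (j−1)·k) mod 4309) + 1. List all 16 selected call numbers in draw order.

Selection 1: 2469
Selection 2: 2469 + 345 = 2814
Selection 3: 2814 + 345 = 3159
Selection 4: 3159 + 345 = 3504
Selection 5: 3504 + 345 = 3849
Selection 6: 3849 + 345 = 4194
Selection 7: 4194 + 345 = 4539 → 4539 − 4309 = 230
Selection 8: 230 + 345 = 575
Selection 9: 575 + 345 = 920
Selection 10: 920 + 345 = 1265
Selection 11: 1265 + 345 = 1610
Selection 12: 1610 + 345 = 1955
Selection 13: 1955 + 345 = 2300
Selection 14: 2300 + 345 = 2645
Selection 15: 2645 + 345 = 2990
Selection 16: 2990 + 345 = 3335

2469, 2814, 3159, 3504, 3849, 4194, 230, 575, 920, 1265, 1610, 1955, 2300, 2645, 2990, 3335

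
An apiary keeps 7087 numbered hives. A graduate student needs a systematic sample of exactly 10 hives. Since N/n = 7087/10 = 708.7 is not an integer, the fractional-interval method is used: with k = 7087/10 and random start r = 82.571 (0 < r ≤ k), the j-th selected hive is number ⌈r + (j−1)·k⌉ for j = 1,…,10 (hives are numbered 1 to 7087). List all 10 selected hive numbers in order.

83, 792, 1500, 2209, 2918, 3627, 4335, 5044, 5753, 6461

j=1: r + 0k = 82.571 → ⌈·⌉ = 83
j=2: r + 1k = 791.271 → ⌈·⌉ = 792
j=3: r + 2k = 1499.971 → ⌈·⌉ = 1500
j=4: r + 3k = 2208.671 → ⌈·⌉ = 2209
j=5: r + 4k = 2917.371 → ⌈·⌉ = 2918
j=6: r + 5k = 3626.071 → ⌈·⌉ = 3627
j=7: r + 6k = 4334.771 → ⌈·⌉ = 4335
j=8: r + 7k = 5043.471 → ⌈·⌉ = 5044
j=9: r + 8k = 5752.171 → ⌈·⌉ = 5753
j=10: r + 9k = 6460.871 → ⌈·⌉ = 6461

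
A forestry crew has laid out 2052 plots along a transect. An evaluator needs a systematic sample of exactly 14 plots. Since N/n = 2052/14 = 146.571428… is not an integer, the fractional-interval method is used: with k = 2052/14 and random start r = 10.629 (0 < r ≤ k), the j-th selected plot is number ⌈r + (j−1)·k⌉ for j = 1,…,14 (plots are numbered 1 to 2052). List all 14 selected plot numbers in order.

j=1: r + 0k = 10.629 → ⌈·⌉ = 11
j=2: r + 1k = 157.200428… → ⌈·⌉ = 158
j=3: r + 2k = 303.771857… → ⌈·⌉ = 304
j=4: r + 3k = 450.343285… → ⌈·⌉ = 451
j=5: r + 4k = 596.914714… → ⌈·⌉ = 597
j=6: r + 5k = 743.486142… → ⌈·⌉ = 744
j=7: r + 6k = 890.057571… → ⌈·⌉ = 891
j=8: r + 7k = 1036.629 → ⌈·⌉ = 1037
j=9: r + 8k = 1183.200428… → ⌈·⌉ = 1184
j=10: r + 9k = 1329.771857… → ⌈·⌉ = 1330
j=11: r + 10k = 1476.343285… → ⌈·⌉ = 1477
j=12: r + 11k = 1622.914714… → ⌈·⌉ = 1623
j=13: r + 12k = 1769.486142… → ⌈·⌉ = 1770
j=14: r + 13k = 1916.057571… → ⌈·⌉ = 1917

11, 158, 304, 451, 597, 744, 891, 1037, 1184, 1330, 1477, 1623, 1770, 1917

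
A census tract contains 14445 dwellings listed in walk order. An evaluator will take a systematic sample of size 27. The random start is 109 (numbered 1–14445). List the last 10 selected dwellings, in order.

k = N/n = 14445/27 = 535
18th selection = 109 + 17×535 = 9204
19th: 9204 + 535 = 9739
20th: 9739 + 535 = 10274
21st: 10274 + 535 = 10809
22nd: 10809 + 535 = 11344
23rd: 11344 + 535 = 11879
24th: 11879 + 535 = 12414
25th: 12414 + 535 = 12949
26th: 12949 + 535 = 13484
27th: 13484 + 535 = 14019

9204, 9739, 10274, 10809, 11344, 11879, 12414, 12949, 13484, 14019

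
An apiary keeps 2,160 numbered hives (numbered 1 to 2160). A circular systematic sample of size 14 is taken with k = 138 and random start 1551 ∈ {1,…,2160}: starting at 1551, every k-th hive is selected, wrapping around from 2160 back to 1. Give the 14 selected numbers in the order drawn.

Selection 1: 1551
Selection 2: 1551 + 138 = 1689
Selection 3: 1689 + 138 = 1827
Selection 4: 1827 + 138 = 1965
Selection 5: 1965 + 138 = 2103
Selection 6: 2103 + 138 = 2241 → 2241 − 2160 = 81
Selection 7: 81 + 138 = 219
Selection 8: 219 + 138 = 357
Selection 9: 357 + 138 = 495
Selection 10: 495 + 138 = 633
Selection 11: 633 + 138 = 771
Selection 12: 771 + 138 = 909
Selection 13: 909 + 138 = 1047
Selection 14: 1047 + 138 = 1185

1551, 1689, 1827, 1965, 2103, 81, 219, 357, 495, 633, 771, 909, 1047, 1185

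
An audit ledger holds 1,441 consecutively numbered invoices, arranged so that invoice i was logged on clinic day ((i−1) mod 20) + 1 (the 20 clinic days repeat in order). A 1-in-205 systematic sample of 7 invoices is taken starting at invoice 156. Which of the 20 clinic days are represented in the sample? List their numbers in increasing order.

Consecutive selections differ by k = 205, so their clinic day numbers differ by 205 mod 20 = 5.
gcd(205, 20) = 5, so the sample visits 20/5 = 4 distinct residues mod 20.
Start 156 is clinic day 16; the clinic days hit are 1, 6, 11, 16.

1, 6, 11, 16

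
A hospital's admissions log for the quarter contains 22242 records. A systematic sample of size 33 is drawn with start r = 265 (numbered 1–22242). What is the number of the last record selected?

21833

k = 22242/33 = 674
33rd selection = r + (33−1)·k = 265 + 32×674 = 265 + 21568 = 21833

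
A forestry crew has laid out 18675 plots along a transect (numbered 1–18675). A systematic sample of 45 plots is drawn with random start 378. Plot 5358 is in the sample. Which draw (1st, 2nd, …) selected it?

13

k = 18675/45 = 415
position = (5358 − 378)/415 + 1 = 4980/415 + 1 = 12 + 1 = 13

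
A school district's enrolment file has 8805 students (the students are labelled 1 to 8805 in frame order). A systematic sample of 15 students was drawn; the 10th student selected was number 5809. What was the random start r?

526

k = 8805/15 = 587
r = 5809 − (10−1)×587 = 5809 − 5283 = 526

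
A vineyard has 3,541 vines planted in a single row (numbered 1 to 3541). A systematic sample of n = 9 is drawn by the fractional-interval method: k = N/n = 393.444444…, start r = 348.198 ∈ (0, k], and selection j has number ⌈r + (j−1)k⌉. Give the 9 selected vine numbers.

j=1: r + 0k = 348.198 → ⌈·⌉ = 349
j=2: r + 1k = 741.642444… → ⌈·⌉ = 742
j=3: r + 2k = 1135.086888… → ⌈·⌉ = 1136
j=4: r + 3k = 1528.531333… → ⌈·⌉ = 1529
j=5: r + 4k = 1921.975777… → ⌈·⌉ = 1922
j=6: r + 5k = 2315.420222… → ⌈·⌉ = 2316
j=7: r + 6k = 2708.864666… → ⌈·⌉ = 2709
j=8: r + 7k = 3102.309111… → ⌈·⌉ = 3103
j=9: r + 8k = 3495.753555… → ⌈·⌉ = 3496

349, 742, 1136, 1529, 1922, 2316, 2709, 3103, 3496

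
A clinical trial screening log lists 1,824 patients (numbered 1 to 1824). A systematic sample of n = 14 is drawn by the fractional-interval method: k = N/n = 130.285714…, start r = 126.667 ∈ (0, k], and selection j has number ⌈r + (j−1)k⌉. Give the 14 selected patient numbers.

j=1: r + 0k = 126.667 → ⌈·⌉ = 127
j=2: r + 1k = 256.952714… → ⌈·⌉ = 257
j=3: r + 2k = 387.238428… → ⌈·⌉ = 388
j=4: r + 3k = 517.524142… → ⌈·⌉ = 518
j=5: r + 4k = 647.809857… → ⌈·⌉ = 648
j=6: r + 5k = 778.095571… → ⌈·⌉ = 779
j=7: r + 6k = 908.381285… → ⌈·⌉ = 909
j=8: r + 7k = 1038.667 → ⌈·⌉ = 1039
j=9: r + 8k = 1168.952714… → ⌈·⌉ = 1169
j=10: r + 9k = 1299.238428… → ⌈·⌉ = 1300
j=11: r + 10k = 1429.524142… → ⌈·⌉ = 1430
j=12: r + 11k = 1559.809857… → ⌈·⌉ = 1560
j=13: r + 12k = 1690.095571… → ⌈·⌉ = 1691
j=14: r + 13k = 1820.381285… → ⌈·⌉ = 1821

127, 257, 388, 518, 648, 779, 909, 1039, 1169, 1300, 1430, 1560, 1691, 1821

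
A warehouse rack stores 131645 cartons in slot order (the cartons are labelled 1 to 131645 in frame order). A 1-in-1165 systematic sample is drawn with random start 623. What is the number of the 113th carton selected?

k = 1165
113th selection = r + (113−1)·k = 623 + 112×1165 = 623 + 130480 = 131103

131103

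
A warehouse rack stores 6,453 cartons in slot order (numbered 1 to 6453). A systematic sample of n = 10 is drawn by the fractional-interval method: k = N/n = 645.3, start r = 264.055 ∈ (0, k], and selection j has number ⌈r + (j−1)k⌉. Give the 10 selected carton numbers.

j=1: r + 0k = 264.055 → ⌈·⌉ = 265
j=2: r + 1k = 909.355 → ⌈·⌉ = 910
j=3: r + 2k = 1554.655 → ⌈·⌉ = 1555
j=4: r + 3k = 2199.955 → ⌈·⌉ = 2200
j=5: r + 4k = 2845.255 → ⌈·⌉ = 2846
j=6: r + 5k = 3490.555 → ⌈·⌉ = 3491
j=7: r + 6k = 4135.855 → ⌈·⌉ = 4136
j=8: r + 7k = 4781.155 → ⌈·⌉ = 4782
j=9: r + 8k = 5426.455 → ⌈·⌉ = 5427
j=10: r + 9k = 6071.755 → ⌈·⌉ = 6072

265, 910, 1555, 2200, 2846, 3491, 4136, 4782, 5427, 6072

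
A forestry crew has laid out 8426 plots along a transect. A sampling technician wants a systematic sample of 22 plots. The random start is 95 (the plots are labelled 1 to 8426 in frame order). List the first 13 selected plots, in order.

95, 478, 861, 1244, 1627, 2010, 2393, 2776, 3159, 3542, 3925, 4308, 4691

k = N/n = 8426/22 = 383
plot 1: 95
plot 2: 95 + 383 = 478
plot 3: 478 + 383 = 861
plot 4: 861 + 383 = 1244
plot 5: 1244 + 383 = 1627
plot 6: 1627 + 383 = 2010
plot 7: 2010 + 383 = 2393
plot 8: 2393 + 383 = 2776
plot 9: 2776 + 383 = 3159
plot 10: 3159 + 383 = 3542
plot 11: 3542 + 383 = 3925
plot 12: 3925 + 383 = 4308
plot 13: 4308 + 383 = 4691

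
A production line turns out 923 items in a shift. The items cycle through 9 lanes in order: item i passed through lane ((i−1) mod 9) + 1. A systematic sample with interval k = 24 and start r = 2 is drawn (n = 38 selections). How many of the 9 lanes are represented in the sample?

Consecutive selections differ by k = 24, so their lane numbers differ by 24 mod 9 = 6.
gcd(24, 9) = 3, so the sample visits 9/3 = 3 distinct residues mod 9.
Start 2 is lane 2; the lanes hit are 2, 5, 8.

3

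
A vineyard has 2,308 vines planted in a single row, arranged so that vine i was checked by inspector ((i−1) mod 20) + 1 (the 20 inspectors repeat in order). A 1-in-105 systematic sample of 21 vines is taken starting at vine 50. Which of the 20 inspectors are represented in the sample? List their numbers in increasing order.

5, 10, 15, 20

Consecutive selections differ by k = 105, so their inspector numbers differ by 105 mod 20 = 5.
gcd(105, 20) = 5, so the sample visits 20/5 = 4 distinct residues mod 20.
Start 50 is inspector 10; the inspectors hit are 5, 10, 15, 20.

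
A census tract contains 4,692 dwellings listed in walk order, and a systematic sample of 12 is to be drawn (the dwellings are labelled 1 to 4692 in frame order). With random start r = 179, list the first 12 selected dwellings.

179, 570, 961, 1352, 1743, 2134, 2525, 2916, 3307, 3698, 4089, 4480

k = N/n = 4692/12 = 391
dwelling 1: 179
dwelling 2: 179 + 391 = 570
dwelling 3: 570 + 391 = 961
dwelling 4: 961 + 391 = 1352
dwelling 5: 1352 + 391 = 1743
dwelling 6: 1743 + 391 = 2134
dwelling 7: 2134 + 391 = 2525
dwelling 8: 2525 + 391 = 2916
dwelling 9: 2916 + 391 = 3307
dwelling 10: 3307 + 391 = 3698
dwelling 11: 3698 + 391 = 4089
dwelling 12: 4089 + 391 = 4480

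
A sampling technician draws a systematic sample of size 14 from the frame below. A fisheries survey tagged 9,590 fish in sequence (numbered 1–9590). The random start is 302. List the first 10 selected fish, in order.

k = N/n = 9590/14 = 685
fish 1: 302
fish 2: 302 + 685 = 987
fish 3: 987 + 685 = 1672
fish 4: 1672 + 685 = 2357
fish 5: 2357 + 685 = 3042
fish 6: 3042 + 685 = 3727
fish 7: 3727 + 685 = 4412
fish 8: 4412 + 685 = 5097
fish 9: 5097 + 685 = 5782
fish 10: 5782 + 685 = 6467

302, 987, 1672, 2357, 3042, 3727, 4412, 5097, 5782, 6467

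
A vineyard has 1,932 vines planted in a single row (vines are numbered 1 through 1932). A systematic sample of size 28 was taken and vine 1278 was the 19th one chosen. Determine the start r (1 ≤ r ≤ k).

k = 1932/28 = 69
r = 1278 − (19−1)×69 = 1278 − 1242 = 36

36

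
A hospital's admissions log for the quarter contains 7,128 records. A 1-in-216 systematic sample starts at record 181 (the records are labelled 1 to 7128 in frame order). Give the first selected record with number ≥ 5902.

6013

k = 216
Steps past start: ⌈(5902 − 181)/216⌉ = ⌈5721/216⌉ = 27
Selected record: 181 + 27×216 = 6013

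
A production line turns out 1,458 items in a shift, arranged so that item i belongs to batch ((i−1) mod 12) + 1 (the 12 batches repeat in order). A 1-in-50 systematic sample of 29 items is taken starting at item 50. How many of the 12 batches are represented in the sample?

Consecutive selections differ by k = 50, so their batch numbers differ by 50 mod 12 = 2.
gcd(50, 12) = 2, so the sample visits 12/2 = 6 distinct residues mod 12.
Start 50 is batch 2; the batches hit are 2, 4, 6, 8, 10, 12.

6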